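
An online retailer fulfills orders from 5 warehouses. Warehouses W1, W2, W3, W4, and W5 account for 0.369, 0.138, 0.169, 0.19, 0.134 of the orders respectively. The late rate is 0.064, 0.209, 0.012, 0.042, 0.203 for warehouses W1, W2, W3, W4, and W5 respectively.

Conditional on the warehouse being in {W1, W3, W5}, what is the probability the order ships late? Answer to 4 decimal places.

Let S = {W1, W3, W5}.
P(S) = 0.369 + 0.169 + 0.134 = 0.672.
P(L ∩ S) = 0.064·0.369 + 0.012·0.169 + 0.203·0.134 = 0.023616 + 0.002028 + 0.027202 = 0.052846.
P(L | S) = 0.052846 / 0.672 = 0.078640…

0.0786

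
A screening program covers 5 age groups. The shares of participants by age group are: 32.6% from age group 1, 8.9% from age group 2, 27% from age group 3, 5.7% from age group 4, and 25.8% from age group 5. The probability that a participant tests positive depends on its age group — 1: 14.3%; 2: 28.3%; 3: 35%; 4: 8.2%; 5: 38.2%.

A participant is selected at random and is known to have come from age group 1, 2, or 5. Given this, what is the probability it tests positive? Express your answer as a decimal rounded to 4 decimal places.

0.2531

Let S = {1, 2, 5}.
P(S) = 0.326 + 0.089 + 0.258 = 0.673.
P(T ∩ S) = 0.143·0.326 + 0.283·0.089 + 0.382·0.258 = 0.046618 + 0.025187 + 0.098556 = 0.170361.
P(T | S) = 0.170361 / 0.673 = 0.253137…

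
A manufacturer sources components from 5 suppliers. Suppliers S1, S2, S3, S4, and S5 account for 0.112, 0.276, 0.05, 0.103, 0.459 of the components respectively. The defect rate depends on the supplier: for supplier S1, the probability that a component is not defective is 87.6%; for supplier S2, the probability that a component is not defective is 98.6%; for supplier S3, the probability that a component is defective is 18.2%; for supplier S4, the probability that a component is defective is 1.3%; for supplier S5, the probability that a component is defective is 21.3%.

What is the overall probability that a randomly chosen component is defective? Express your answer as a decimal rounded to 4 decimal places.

P(D|S1) = 1 − 0.876 = 0.124.
P(D|S2) = 1 − 0.986 = 0.014.
P(D) = P(D|S1)·P(S1) + P(D|S2)·P(S2) + P(D|S3)·P(S3) + P(D|S4)·P(S4) + P(D|S5)·P(S5)
      = 0.124·0.112 + 0.014·0.276 + 0.182·0.05 + 0.013·0.103 + 0.213·0.459
      = 0.013888 + 0.003864 + 0.0091 + 0.001339 + 0.097767 = 0.125958

P(D) ≈ 0.1260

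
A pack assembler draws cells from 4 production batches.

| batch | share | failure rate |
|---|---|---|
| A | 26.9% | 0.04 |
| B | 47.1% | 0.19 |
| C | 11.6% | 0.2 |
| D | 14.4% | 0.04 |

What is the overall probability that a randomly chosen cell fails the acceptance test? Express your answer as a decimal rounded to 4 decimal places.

0.1292

Summing over the partition,
P(F) = P(F|A)·P(A) + P(F|B)·P(B) + P(F|C)·P(C) + P(F|D)·P(D)
      = 0.04·0.269 + 0.19·0.471 + 0.2·0.116 + 0.04·0.144
      = 0.01076 + 0.08949 + 0.0232 + 0.00576 = 0.12921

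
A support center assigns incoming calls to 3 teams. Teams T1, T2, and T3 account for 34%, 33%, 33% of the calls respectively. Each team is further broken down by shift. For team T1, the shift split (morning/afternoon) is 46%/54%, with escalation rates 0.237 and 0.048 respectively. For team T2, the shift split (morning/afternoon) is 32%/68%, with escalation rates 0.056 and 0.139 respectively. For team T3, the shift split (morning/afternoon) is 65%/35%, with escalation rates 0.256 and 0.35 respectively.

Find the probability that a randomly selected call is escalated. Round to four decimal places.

0.1783

P(E|T1) = 0.46·0.237 + 0.54·0.048 = 0.10902 + 0.02592 = 0.13494
P(E|T2) = 0.32·0.056 + 0.68·0.139 = 0.01792 + 0.09452 = 0.11244
P(E|T3) = 0.65·0.256 + 0.35·0.35 = 0.1664 + 0.1225 = 0.2889
Then overall,
P(E) = 0.34·0.13494 + 0.33·0.11244 + 0.33·0.2889
      = 0.0458796 + 0.0371052 + 0.095337 = 0.1783218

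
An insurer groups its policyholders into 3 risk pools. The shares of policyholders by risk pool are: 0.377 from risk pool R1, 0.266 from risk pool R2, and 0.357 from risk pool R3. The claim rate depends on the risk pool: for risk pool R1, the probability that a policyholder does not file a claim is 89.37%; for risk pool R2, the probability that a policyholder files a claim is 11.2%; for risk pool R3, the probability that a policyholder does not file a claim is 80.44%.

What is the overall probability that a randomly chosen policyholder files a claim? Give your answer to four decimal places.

0.1397

P(C|R1) = 1 − 0.8937 = 0.1063.
P(C|R3) = 1 − 0.8044 = 0.1956.
Using total probability over the partition,
P(C) = P(C|R1)·P(R1) + P(C|R2)·P(R2) + P(C|R3)·P(R3)
      = 0.1063·0.377 + 0.112·0.266 + 0.1956·0.357
      = 0.0400751 + 0.029792 + 0.0698292 = 0.1396963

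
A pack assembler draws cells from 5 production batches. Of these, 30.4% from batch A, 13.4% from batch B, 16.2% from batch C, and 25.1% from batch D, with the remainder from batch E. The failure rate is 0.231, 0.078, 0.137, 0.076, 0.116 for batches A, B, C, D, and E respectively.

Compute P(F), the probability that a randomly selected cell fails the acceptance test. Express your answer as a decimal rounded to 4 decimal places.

P(E) = 1 − (0.304 + 0.134 + 0.162 + 0.251) = 0.149.
P(F) = P(F|A)·P(A) + P(F|B)·P(B) + P(F|C)·P(C) + P(F|D)·P(D) + P(F|E)·P(E)
      = 0.231·0.304 + 0.078·0.134 + 0.137·0.162 + 0.076·0.251 + 0.116·0.149
      = 0.070224 + 0.010452 + 0.022194 + 0.019076 + 0.017284 = 0.13923

P(F) ≈ 0.1392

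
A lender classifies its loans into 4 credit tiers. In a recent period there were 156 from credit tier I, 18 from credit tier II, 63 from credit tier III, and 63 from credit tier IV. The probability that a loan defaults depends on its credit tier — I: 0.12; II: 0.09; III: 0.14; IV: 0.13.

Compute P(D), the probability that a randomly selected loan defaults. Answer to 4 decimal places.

P(D) ≈ 0.1245

Total: 156 + 18 + 63 + 63 = 300.
P(I) = 156/300 = 0.52. P(II) = 18/300 = 0.06. P(III) = 63/300 = 0.21. P(IV) = 63/300 = 0.21.
Using total probability over the partition,
P(D) = P(D|I)·P(I) + P(D|II)·P(II) + P(D|III)·P(III) + P(D|IV)·P(IV)
      = 0.12·0.52 + 0.09·0.06 + 0.14·0.21 + 0.13·0.21
      = 0.0624 + 0.0054 + 0.0294 + 0.0273 = 0.1245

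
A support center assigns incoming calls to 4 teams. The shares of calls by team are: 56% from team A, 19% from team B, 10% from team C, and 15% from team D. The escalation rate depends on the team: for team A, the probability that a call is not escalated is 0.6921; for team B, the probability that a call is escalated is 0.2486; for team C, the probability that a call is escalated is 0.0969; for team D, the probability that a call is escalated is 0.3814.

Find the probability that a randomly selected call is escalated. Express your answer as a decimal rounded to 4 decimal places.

P(E) ≈ 0.2866

P(E|A) = 1 − 0.6921 = 0.3079.
Using total probability over the partition,
P(E) = P(E|A)·P(A) + P(E|B)·P(B) + P(E|C)·P(C) + P(E|D)·P(D)
      = 0.3079·0.56 + 0.2486·0.19 + 0.0969·0.1 + 0.3814·0.15
      = 0.172424 + 0.047234 + 0.00969 + 0.05721 = 0.286558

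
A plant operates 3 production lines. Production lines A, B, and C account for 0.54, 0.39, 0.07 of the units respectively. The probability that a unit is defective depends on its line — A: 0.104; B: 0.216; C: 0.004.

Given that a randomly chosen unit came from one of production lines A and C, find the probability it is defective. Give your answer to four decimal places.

Let S = {A, C}.
P(S) = 0.54 + 0.07 = 0.61.
P(D ∩ S) = 0.104·0.54 + 0.004·0.07 = 0.05616 + 0.00028 = 0.05644.
P(D | S) = 0.05644 / 0.61 = 0.092525…

P(D|S) ≈ 0.0925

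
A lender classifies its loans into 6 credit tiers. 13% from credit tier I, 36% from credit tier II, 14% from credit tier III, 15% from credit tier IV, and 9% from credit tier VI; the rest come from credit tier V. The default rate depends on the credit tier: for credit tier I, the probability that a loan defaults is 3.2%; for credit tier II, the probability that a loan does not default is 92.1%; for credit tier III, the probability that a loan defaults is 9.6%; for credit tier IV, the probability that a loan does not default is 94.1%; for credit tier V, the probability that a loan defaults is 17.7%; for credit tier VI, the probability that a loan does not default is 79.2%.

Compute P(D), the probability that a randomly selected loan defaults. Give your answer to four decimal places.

P(V) = 1 − (0.13 + 0.36 + 0.14 + 0.15 + 0.09) = 0.13.
P(D|II) = 1 − 0.921 = 0.079.
P(D|IV) = 1 − 0.941 = 0.059.
P(D|VI) = 1 − 0.792 = 0.208.
By the law of total probability,
P(D) = P(D|I)·P(I) + P(D|II)·P(II) + P(D|III)·P(III) + P(D|IV)·P(IV) + P(D|V)·P(V) + P(D|VI)·P(VI)
      = 0.032·0.13 + 0.079·0.36 + 0.096·0.14 + 0.059·0.15 + 0.177·0.13 + 0.208·0.09
      = 0.00416 + 0.02844 + 0.01344 + 0.00885 + 0.02301 + 0.01872 = 0.09662

P(D) ≈ 0.0966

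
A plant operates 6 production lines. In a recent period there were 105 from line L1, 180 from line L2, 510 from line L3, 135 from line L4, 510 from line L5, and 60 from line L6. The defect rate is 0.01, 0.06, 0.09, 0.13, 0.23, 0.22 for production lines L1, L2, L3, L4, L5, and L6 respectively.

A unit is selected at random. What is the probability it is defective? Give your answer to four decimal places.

Total: 105 + 180 + 510 + 135 + 510 + 60 = 1500.
P(L1) = 105/1500 = 0.07. P(L2) = 180/1500 = 0.12. P(L3) = 510/1500 = 0.34. P(L4) = 135/1500 = 0.09. P(L5) = 510/1500 = 0.34. P(L6) = 60/1500 = 0.04.
By the law of total probability,
P(D) = P(D|L1)·P(L1) + P(D|L2)·P(L2) + P(D|L3)·P(L3) + P(D|L4)·P(L4) + P(D|L5)·P(L5) + P(D|L6)·P(L6)
      = 0.01·0.07 + 0.06·0.12 + 0.09·0.34 + 0.13·0.09 + 0.23·0.34 + 0.22·0.04
      = 0.0007 + 0.0072 + 0.0306 + 0.0117 + 0.0782 + 0.0088 = 0.1372

0.1372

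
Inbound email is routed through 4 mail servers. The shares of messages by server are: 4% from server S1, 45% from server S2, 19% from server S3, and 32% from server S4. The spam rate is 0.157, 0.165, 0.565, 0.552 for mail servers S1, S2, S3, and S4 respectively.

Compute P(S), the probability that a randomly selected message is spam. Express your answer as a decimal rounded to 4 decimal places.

0.3645

P(S) = P(S|S1)·P(S1) + P(S|S2)·P(S2) + P(S|S3)·P(S3) + P(S|S4)·P(S4)
      = 0.157·0.04 + 0.165·0.45 + 0.565·0.19 + 0.552·0.32
      = 0.00628 + 0.07425 + 0.10735 + 0.17664 = 0.36452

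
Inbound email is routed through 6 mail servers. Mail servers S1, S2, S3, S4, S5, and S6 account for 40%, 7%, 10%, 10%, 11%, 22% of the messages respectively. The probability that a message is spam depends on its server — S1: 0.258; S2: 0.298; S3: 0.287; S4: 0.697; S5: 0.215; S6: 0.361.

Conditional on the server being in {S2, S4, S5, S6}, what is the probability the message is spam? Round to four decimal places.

Let J = {S2, S4, S5, S6}.
P(J) = 0.07 + 0.1 + 0.11 + 0.22 = 0.5.
P(S ∩ J) = 0.298·0.07 + 0.697·0.1 + 0.215·0.11 + 0.361·0.22 = 0.02086 + 0.0697 + 0.02365 + 0.07942 = 0.19363.
P(S | J) = 0.19363 / 0.5 = 0.387260…

P(S|J) ≈ 0.3873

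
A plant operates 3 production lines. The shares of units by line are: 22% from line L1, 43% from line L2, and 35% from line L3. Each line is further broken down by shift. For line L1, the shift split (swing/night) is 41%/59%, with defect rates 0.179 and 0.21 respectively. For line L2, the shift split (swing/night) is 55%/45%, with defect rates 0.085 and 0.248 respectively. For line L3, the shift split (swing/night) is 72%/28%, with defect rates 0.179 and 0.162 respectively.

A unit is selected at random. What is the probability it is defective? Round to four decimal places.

P(D|L1) = 0.41·0.179 + 0.59·0.21 = 0.07339 + 0.1239 = 0.19729
P(D|L2) = 0.55·0.085 + 0.45·0.248 = 0.04675 + 0.1116 = 0.15835
P(D|L3) = 0.72·0.179 + 0.28·0.162 = 0.12888 + 0.04536 = 0.17424
Then overall,
P(D) = 0.22·0.19729 + 0.43·0.15835 + 0.35·0.17424
      = 0.0434038 + 0.0680905 + 0.060984 = 0.1724783

P(D) ≈ 0.1725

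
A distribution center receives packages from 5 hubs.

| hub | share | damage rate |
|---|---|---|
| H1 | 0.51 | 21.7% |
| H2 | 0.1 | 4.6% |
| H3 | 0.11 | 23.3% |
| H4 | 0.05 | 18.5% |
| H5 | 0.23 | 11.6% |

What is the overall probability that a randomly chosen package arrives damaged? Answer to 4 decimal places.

Summing over the partition,
P(D) = P(D|H1)·P(H1) + P(D|H2)·P(H2) + P(D|H3)·P(H3) + P(D|H4)·P(H4) + P(D|H5)·P(H5)
      = 0.217·0.51 + 0.046·0.1 + 0.233·0.11 + 0.185·0.05 + 0.116·0.23
      = 0.11067 + 0.0046 + 0.02563 + 0.00925 + 0.02668 = 0.17683

0.1768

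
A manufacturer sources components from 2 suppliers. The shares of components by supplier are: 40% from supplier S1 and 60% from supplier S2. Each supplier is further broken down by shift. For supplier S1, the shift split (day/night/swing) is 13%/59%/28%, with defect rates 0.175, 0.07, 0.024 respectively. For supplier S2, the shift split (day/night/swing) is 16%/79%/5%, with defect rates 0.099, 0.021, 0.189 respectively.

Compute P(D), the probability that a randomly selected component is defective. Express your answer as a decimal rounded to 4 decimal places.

P(D|S1) = 0.13·0.175 + 0.59·0.07 + 0.28·0.024 = 0.02275 + 0.0413 + 0.00672 = 0.07077
P(D|S2) = 0.16·0.099 + 0.79·0.021 + 0.05·0.189 = 0.01584 + 0.01659 + 0.00945 = 0.04188
By total probability over the outer partition,
P(D) = 0.4·0.07077 + 0.6·0.04188
      = 0.028308 + 0.025128 = 0.053436

P(D) ≈ 0.0534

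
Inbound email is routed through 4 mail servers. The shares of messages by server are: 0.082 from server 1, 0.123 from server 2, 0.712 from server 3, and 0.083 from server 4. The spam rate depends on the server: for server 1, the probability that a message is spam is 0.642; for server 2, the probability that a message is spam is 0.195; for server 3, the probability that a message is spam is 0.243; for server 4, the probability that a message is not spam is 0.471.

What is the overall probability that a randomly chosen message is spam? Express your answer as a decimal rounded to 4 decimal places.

P(S) ≈ 0.2936

P(S|4) = 1 − 0.471 = 0.529.
P(S) = P(S|1)·P(1) + P(S|2)·P(2) + P(S|3)·P(3) + P(S|4)·P(4)
      = 0.642·0.082 + 0.195·0.123 + 0.243·0.712 + 0.529·0.083
      = 0.052644 + 0.023985 + 0.173016 + 0.043907 = 0.293552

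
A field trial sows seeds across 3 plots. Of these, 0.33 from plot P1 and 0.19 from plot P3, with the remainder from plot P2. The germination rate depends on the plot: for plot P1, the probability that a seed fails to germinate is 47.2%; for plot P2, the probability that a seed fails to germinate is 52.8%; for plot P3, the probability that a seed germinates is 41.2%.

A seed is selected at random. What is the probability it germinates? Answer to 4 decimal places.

P(G) ≈ 0.4791

P(P2) = 1 − (0.33 + 0.19) = 0.48.
P(G|P1) = 1 − 0.472 = 0.528.
P(G|P2) = 1 − 0.528 = 0.472.
P(G) = P(G|P1)·P(P1) + P(G|P2)·P(P2) + P(G|P3)·P(P3)
      = 0.528·0.33 + 0.472·0.48 + 0.412·0.19
      = 0.17424 + 0.22656 + 0.07828 = 0.47908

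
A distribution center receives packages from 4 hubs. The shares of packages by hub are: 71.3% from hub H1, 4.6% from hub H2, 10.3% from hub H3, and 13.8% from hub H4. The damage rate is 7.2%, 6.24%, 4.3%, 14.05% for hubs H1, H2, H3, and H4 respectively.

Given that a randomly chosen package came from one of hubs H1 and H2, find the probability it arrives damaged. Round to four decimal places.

0.0714

Let S = {H1, H2}.
P(S) = 0.713 + 0.046 = 0.759.
P(D ∩ S) = 0.072·0.713 + 0.0624·0.046 = 0.051336 + 0.0028704 = 0.0542064.
P(D | S) = 0.0542064 / 0.759 = 0.071418…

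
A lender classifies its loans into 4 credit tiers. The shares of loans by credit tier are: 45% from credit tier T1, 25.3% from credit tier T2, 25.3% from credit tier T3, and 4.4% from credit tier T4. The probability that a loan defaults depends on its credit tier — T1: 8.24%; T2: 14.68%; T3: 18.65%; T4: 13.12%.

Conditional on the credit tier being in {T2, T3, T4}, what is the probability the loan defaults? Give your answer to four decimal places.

P(D|S) ≈ 0.1638

Let S = {T2, T3, T4}.
P(S) = 0.253 + 0.253 + 0.044 = 0.55.
P(D ∩ S) = 0.1468·0.253 + 0.1865·0.253 + 0.1312·0.044 = 0.0371404 + 0.0471845 + 0.0057728 = 0.0900977.
P(D | S) = 0.0900977 / 0.55 = 0.163814…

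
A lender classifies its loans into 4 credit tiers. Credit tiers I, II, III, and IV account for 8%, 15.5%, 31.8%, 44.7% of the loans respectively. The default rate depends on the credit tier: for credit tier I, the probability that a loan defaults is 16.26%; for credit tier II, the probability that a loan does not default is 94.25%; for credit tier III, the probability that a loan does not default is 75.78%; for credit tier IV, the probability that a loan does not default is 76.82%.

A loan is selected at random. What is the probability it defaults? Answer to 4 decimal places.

P(D) ≈ 0.2026

P(D|II) = 1 − 0.9425 = 0.0575.
P(D|III) = 1 − 0.7578 = 0.2422.
P(D|IV) = 1 − 0.7682 = 0.2318.
P(D) = P(D|I)·P(I) + P(D|II)·P(II) + P(D|III)·P(III) + P(D|IV)·P(IV)
      = 0.1626·0.08 + 0.0575·0.155 + 0.2422·0.318 + 0.2318·0.447
      = 0.013008 + 0.0089125 + 0.0770196 + 0.1036146 = 0.2025547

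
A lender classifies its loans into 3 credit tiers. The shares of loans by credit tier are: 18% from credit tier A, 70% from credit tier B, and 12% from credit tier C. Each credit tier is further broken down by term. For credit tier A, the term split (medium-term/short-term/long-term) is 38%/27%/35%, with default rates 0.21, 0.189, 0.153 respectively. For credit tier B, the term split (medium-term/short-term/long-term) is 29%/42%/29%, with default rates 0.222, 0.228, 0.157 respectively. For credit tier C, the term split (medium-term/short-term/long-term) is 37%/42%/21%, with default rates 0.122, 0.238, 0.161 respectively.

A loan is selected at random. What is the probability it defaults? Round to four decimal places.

0.1986

P(D|A) = 0.38·0.21 + 0.27·0.189 + 0.35·0.153 = 0.0798 + 0.05103 + 0.05355 = 0.18438
P(D|B) = 0.29·0.222 + 0.42·0.228 + 0.29·0.157 = 0.06438 + 0.09576 + 0.04553 = 0.20567
P(D|C) = 0.37·0.122 + 0.42·0.238 + 0.21·0.161 = 0.04514 + 0.09996 + 0.03381 = 0.17891
By total probability over the outer partition,
P(D) = 0.18·0.18438 + 0.7·0.20567 + 0.12·0.17891
      = 0.0331884 + 0.143969 + 0.0214692 = 0.1986266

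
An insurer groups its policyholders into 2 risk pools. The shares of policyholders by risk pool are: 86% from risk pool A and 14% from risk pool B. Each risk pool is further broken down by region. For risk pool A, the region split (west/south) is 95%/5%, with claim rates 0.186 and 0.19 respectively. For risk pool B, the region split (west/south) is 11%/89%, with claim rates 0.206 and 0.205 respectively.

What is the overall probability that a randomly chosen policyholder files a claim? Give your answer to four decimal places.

P(C) ≈ 0.1888

P(C|A) = 0.95·0.186 + 0.05·0.19 = 0.1767 + 0.0095 = 0.1862
P(C|B) = 0.11·0.206 + 0.89·0.205 = 0.02266 + 0.18245 = 0.20511
By total probability over the outer partition,
P(C) = 0.86·0.1862 + 0.14·0.20511
      = 0.160132 + 0.0287154 = 0.1888474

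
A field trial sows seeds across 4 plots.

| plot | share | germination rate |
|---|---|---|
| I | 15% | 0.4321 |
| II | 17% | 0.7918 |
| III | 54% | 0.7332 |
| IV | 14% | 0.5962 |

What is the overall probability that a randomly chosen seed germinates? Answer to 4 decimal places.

P(G) = P(G|I)·P(I) + P(G|II)·P(II) + P(G|III)·P(III) + P(G|IV)·P(IV)
      = 0.4321·0.15 + 0.7918·0.17 + 0.7332·0.54 + 0.5962·0.14
      = 0.064815 + 0.134606 + 0.395928 + 0.083468 = 0.678817

P(G) ≈ 0.6788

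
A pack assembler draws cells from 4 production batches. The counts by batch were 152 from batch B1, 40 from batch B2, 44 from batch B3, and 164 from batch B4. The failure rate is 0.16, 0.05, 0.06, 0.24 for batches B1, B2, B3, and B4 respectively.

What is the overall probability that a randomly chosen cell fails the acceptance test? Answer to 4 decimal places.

Total: 152 + 40 + 44 + 164 = 400.
P(B1) = 152/400 = 0.38. P(B2) = 40/400 = 0.1. P(B3) = 44/400 = 0.11. P(B4) = 164/400 = 0.41.
By the law of total probability,
P(F) = P(F|B1)·P(B1) + P(F|B2)·P(B2) + P(F|B3)·P(B3) + P(F|B4)·P(B4)
      = 0.16·0.38 + 0.05·0.1 + 0.06·0.11 + 0.24·0.41
      = 0.0608 + 0.005 + 0.0066 + 0.0984 = 0.1708

0.1708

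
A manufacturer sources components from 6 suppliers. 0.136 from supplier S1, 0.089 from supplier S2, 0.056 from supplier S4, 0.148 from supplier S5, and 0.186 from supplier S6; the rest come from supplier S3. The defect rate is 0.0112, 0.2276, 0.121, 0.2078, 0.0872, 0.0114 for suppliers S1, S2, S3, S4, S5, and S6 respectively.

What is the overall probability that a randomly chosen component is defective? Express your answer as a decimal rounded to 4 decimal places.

P(D) ≈ 0.0950

P(S3) = 1 − (0.136 + 0.089 + 0.056 + 0.148 + 0.186) = 0.385.
Summing over the partition,
P(D) = P(D|S1)·P(S1) + P(D|S2)·P(S2) + P(D|S3)·P(S3) + P(D|S4)·P(S4) + P(D|S5)·P(S5) + P(D|S6)·P(S6)
      = 0.0112·0.136 + 0.2276·0.089 + 0.121·0.385 + 0.2078·0.056 + 0.0872·0.148 + 0.0114·0.186
      = 0.0015232 + 0.0202564 + 0.046585 + 0.0116368 + 0.0129056 + 0.0021204 = 0.0950274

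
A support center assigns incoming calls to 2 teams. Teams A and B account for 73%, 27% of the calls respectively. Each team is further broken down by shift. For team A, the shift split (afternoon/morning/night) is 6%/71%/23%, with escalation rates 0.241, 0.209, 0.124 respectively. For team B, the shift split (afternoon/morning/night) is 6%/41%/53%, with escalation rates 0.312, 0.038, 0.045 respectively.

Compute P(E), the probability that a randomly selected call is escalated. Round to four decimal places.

P(E|A) = 0.06·0.241 + 0.71·0.209 + 0.23·0.124 = 0.01446 + 0.14839 + 0.02852 = 0.19137
P(E|B) = 0.06·0.312 + 0.41·0.038 + 0.53·0.045 = 0.01872 + 0.01558 + 0.02385 = 0.05815
Then overall,
P(E) = 0.73·0.19137 + 0.27·0.05815
      = 0.1397001 + 0.0157005 = 0.1554006

P(E) ≈ 0.1554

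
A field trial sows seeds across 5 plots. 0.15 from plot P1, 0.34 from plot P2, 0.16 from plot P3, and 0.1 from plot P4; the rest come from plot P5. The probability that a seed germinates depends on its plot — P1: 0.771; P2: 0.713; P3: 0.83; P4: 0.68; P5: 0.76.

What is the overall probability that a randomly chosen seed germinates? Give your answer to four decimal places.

P(P5) = 1 − (0.15 + 0.34 + 0.16 + 0.1) = 0.25.
Summing over the partition,
P(G) = P(G|P1)·P(P1) + P(G|P2)·P(P2) + P(G|P3)·P(P3) + P(G|P4)·P(P4) + P(G|P5)·P(P5)
      = 0.771·0.15 + 0.713·0.34 + 0.83·0.16 + 0.68·0.1 + 0.76·0.25
      = 0.11565 + 0.24242 + 0.1328 + 0.068 + 0.19 = 0.74887

0.7489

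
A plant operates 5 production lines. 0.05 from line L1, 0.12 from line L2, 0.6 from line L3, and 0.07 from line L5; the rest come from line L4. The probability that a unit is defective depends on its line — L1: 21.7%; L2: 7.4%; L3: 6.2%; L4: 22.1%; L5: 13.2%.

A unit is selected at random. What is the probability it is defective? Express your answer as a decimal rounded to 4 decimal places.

0.1015

P(L4) = 1 − (0.05 + 0.12 + 0.6 + 0.07) = 0.16.
P(D) = P(D|L1)·P(L1) + P(D|L2)·P(L2) + P(D|L3)·P(L3) + P(D|L4)·P(L4) + P(D|L5)·P(L5)
      = 0.217·0.05 + 0.074·0.12 + 0.062·0.6 + 0.221·0.16 + 0.132·0.07
      = 0.01085 + 0.00888 + 0.0372 + 0.03536 + 0.00924 = 0.10153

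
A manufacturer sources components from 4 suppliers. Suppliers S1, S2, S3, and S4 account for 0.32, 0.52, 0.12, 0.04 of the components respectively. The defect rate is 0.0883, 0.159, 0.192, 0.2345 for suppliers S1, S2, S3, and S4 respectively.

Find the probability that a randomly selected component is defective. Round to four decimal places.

0.1434

Summing over the partition,
P(D) = P(D|S1)·P(S1) + P(D|S2)·P(S2) + P(D|S3)·P(S3) + P(D|S4)·P(S4)
      = 0.0883·0.32 + 0.159·0.52 + 0.192·0.12 + 0.2345·0.04
      = 0.028256 + 0.08268 + 0.02304 + 0.00938 = 0.143356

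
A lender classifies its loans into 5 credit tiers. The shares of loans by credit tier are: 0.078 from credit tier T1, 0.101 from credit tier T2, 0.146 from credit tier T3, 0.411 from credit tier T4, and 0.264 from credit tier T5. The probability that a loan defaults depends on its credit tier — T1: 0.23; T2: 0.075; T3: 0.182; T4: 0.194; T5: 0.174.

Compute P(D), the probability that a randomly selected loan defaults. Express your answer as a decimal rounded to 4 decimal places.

By the law of total probability,
P(D) = P(D|T1)·P(T1) + P(D|T2)·P(T2) + P(D|T3)·P(T3) + P(D|T4)·P(T4) + P(D|T5)·P(T5)
      = 0.23·0.078 + 0.075·0.101 + 0.182·0.146 + 0.194·0.411 + 0.174·0.264
      = 0.01794 + 0.007575 + 0.026572 + 0.079734 + 0.045936 = 0.177757

0.1778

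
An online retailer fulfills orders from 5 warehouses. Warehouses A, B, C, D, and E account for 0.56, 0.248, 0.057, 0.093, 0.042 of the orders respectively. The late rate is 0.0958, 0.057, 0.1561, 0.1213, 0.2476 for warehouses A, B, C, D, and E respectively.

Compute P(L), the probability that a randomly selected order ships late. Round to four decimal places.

Using total probability over the partition,
P(L) = P(L|A)·P(A) + P(L|B)·P(B) + P(L|C)·P(C) + P(L|D)·P(D) + P(L|E)·P(E)
      = 0.0958·0.56 + 0.057·0.248 + 0.1561·0.057 + 0.1213·0.093 + 0.2476·0.042
      = 0.053648 + 0.014136 + 0.0088977 + 0.0112809 + 0.0103992 = 0.0983618

0.0984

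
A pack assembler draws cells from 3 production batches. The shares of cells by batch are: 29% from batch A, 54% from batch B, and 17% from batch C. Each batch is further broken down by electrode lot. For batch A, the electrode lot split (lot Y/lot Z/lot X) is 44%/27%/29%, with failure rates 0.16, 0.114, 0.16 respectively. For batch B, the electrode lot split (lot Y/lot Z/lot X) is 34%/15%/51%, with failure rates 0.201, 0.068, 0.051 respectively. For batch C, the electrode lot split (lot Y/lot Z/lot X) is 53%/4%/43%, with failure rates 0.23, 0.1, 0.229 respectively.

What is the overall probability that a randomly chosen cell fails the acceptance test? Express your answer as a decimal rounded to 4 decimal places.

P(F|A) = 0.44·0.16 + 0.27·0.114 + 0.29·0.16 = 0.0704 + 0.03078 + 0.0464 = 0.14758
P(F|B) = 0.34·0.201 + 0.15·0.068 + 0.51·0.051 = 0.06834 + 0.0102 + 0.02601 = 0.10455
P(F|C) = 0.53·0.23 + 0.04·0.1 + 0.43·0.229 = 0.1219 + 0.004 + 0.09847 = 0.22437
Then overall,
P(F) = 0.29·0.14758 + 0.54·0.10455 + 0.17·0.22437
      = 0.0427982 + 0.056457 + 0.0381429 = 0.1373981

0.1374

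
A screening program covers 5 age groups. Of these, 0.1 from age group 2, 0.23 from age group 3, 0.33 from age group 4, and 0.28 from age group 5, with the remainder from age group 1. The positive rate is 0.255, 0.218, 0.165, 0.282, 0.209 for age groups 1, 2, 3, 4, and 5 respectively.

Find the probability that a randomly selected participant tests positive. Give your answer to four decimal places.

P(1) = 1 − (0.1 + 0.23 + 0.33 + 0.28) = 0.06.
By the law of total probability,
P(T) = P(T|1)·P(1) + P(T|2)·P(2) + P(T|3)·P(3) + P(T|4)·P(4) + P(T|5)·P(5)
      = 0.255·0.06 + 0.218·0.1 + 0.165·0.23 + 0.282·0.33 + 0.209·0.28
      = 0.0153 + 0.0218 + 0.03795 + 0.09306 + 0.05852 = 0.22663

0.2266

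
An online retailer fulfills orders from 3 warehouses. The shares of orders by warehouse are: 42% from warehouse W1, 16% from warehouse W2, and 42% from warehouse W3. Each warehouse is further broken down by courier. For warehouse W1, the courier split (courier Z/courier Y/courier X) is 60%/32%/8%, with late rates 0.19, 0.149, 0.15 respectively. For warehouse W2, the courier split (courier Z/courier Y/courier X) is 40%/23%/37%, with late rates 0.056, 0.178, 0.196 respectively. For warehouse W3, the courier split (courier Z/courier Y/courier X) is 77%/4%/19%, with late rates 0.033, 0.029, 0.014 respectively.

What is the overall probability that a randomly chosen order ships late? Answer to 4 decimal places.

P(L|W1) = 0.6·0.19 + 0.32·0.149 + 0.08·0.15 = 0.114 + 0.04768 + 0.012 = 0.17368
P(L|W2) = 0.4·0.056 + 0.23·0.178 + 0.37·0.196 = 0.0224 + 0.04094 + 0.07252 = 0.13586
P(L|W3) = 0.77·0.033 + 0.04·0.029 + 0.19·0.014 = 0.02541 + 0.00116 + 0.00266 = 0.02923
By total probability over the outer partition,
P(L) = 0.42·0.17368 + 0.16·0.13586 + 0.42·0.02923
      = 0.0729456 + 0.0217376 + 0.0122766 = 0.1069598

P(L) ≈ 0.1070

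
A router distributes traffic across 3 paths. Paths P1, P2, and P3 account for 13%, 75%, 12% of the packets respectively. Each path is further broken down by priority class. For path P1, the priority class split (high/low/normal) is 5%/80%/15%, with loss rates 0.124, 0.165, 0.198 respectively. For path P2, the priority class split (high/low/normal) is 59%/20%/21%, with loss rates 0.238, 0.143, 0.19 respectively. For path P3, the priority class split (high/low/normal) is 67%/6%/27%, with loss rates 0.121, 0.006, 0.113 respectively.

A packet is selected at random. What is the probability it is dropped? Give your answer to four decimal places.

0.1919

P(L|P1) = 0.05·0.124 + 0.8·0.165 + 0.15·0.198 = 0.0062 + 0.132 + 0.0297 = 0.1679
P(L|P2) = 0.59·0.238 + 0.2·0.143 + 0.21·0.19 = 0.14042 + 0.0286 + 0.0399 = 0.20892
P(L|P3) = 0.67·0.121 + 0.06·0.006 + 0.27·0.113 = 0.08107 + 0.00036 + 0.03051 = 0.11194
Then overall,
P(L) = 0.13·0.1679 + 0.75·0.20892 + 0.12·0.11194
      = 0.021827 + 0.15669 + 0.0134328 = 0.1919498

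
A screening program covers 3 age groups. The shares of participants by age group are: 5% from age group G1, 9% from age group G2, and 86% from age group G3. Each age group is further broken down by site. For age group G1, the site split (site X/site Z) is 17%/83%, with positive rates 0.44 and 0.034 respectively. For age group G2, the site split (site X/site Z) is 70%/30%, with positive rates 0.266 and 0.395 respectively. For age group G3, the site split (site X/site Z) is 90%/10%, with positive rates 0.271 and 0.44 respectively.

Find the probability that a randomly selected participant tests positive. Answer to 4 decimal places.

0.2802

P(T|G1) = 0.17·0.44 + 0.83·0.034 = 0.0748 + 0.02822 = 0.10302
P(T|G2) = 0.7·0.266 + 0.3·0.395 = 0.1862 + 0.1185 = 0.3047
P(T|G3) = 0.9·0.271 + 0.1·0.44 = 0.2439 + 0.044 = 0.2879
Then overall,
P(T) = 0.05·0.10302 + 0.09·0.3047 + 0.86·0.2879
      = 0.005151 + 0.027423 + 0.247594 = 0.280168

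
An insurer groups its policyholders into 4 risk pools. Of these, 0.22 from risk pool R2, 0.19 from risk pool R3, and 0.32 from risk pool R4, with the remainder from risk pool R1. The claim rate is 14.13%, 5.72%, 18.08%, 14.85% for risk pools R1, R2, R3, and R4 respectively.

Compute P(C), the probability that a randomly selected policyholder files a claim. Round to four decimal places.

P(C) ≈ 0.1326

P(R1) = 1 − (0.22 + 0.19 + 0.32) = 0.27.
P(C) = P(C|R1)·P(R1) + P(C|R2)·P(R2) + P(C|R3)·P(R3) + P(C|R4)·P(R4)
      = 0.1413·0.27 + 0.0572·0.22 + 0.1808·0.19 + 0.1485·0.32
      = 0.038151 + 0.012584 + 0.034352 + 0.04752 = 0.132607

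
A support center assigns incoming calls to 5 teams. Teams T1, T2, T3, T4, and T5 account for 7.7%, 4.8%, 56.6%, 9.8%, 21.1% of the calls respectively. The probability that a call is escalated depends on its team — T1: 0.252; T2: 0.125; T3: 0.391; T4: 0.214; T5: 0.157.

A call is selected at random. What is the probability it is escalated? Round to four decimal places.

P(E) ≈ 0.3008

By the law of total probability,
P(E) = P(E|T1)·P(T1) + P(E|T2)·P(T2) + P(E|T3)·P(T3) + P(E|T4)·P(T4) + P(E|T5)·P(T5)
      = 0.252·0.077 + 0.125·0.048 + 0.391·0.566 + 0.214·0.098 + 0.157·0.211
      = 0.019404 + 0.006 + 0.221306 + 0.020972 + 0.033127 = 0.300809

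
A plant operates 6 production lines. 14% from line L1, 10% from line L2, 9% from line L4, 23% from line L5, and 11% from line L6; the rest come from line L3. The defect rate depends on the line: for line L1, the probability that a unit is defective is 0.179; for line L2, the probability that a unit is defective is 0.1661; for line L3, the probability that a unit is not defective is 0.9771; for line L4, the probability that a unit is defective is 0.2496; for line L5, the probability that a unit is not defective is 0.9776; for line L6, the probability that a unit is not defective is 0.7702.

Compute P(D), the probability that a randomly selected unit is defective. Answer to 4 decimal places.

P(L3) = 1 − (0.14 + 0.1 + 0.09 + 0.23 + 0.11) = 0.33.
P(D|L3) = 1 − 0.9771 = 0.0229.
P(D|L5) = 1 − 0.9776 = 0.0224.
P(D|L6) = 1 − 0.7702 = 0.2298.
P(D) = P(D|L1)·P(L1) + P(D|L2)·P(L2) + P(D|L3)·P(L3) + P(D|L4)·P(L4) + P(D|L5)·P(L5) + P(D|L6)·P(L6)
      = 0.179·0.14 + 0.1661·0.1 + 0.0229·0.33 + 0.2496·0.09 + 0.0224·0.23 + 0.2298·0.11
      = 0.02506 + 0.01661 + 0.007557 + 0.022464 + 0.005152 + 0.025278 = 0.102121

0.1021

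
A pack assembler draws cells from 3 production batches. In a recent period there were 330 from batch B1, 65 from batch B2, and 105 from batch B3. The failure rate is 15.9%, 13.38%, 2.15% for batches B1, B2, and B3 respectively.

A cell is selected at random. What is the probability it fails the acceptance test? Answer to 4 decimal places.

Total: 330 + 65 + 105 = 500.
P(B1) = 330/500 = 0.66. P(B2) = 65/500 = 0.13. P(B3) = 105/500 = 0.21.
P(F) = P(F|B1)·P(B1) + P(F|B2)·P(B2) + P(F|B3)·P(B3)
      = 0.159·0.66 + 0.1338·0.13 + 0.0215·0.21
      = 0.10494 + 0.017394 + 0.004515 = 0.126849

0.1268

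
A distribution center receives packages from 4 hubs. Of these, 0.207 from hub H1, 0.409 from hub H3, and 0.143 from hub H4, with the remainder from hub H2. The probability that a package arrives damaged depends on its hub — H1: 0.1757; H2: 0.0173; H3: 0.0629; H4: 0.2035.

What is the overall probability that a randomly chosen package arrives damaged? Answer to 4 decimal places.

P(H2) = 1 − (0.207 + 0.409 + 0.143) = 0.241.
Summing over the partition,
P(D) = P(D|H1)·P(H1) + P(D|H2)·P(H2) + P(D|H3)·P(H3) + P(D|H4)·P(H4)
      = 0.1757·0.207 + 0.0173·0.241 + 0.0629·0.409 + 0.2035·0.143
      = 0.0363699 + 0.0041693 + 0.0257261 + 0.0291005 = 0.0953658

0.0954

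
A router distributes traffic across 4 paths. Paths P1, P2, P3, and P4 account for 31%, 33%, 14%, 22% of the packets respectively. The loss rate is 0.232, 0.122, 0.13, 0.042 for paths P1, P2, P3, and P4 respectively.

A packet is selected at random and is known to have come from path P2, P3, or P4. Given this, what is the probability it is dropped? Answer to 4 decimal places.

P(L|S) ≈ 0.0981

Let S = {P2, P3, P4}.
P(S) = 0.33 + 0.14 + 0.22 = 0.69.
P(L ∩ S) = 0.122·0.33 + 0.13·0.14 + 0.042·0.22 = 0.04026 + 0.0182 + 0.00924 = 0.0677.
P(L | S) = 0.0677 / 0.69 = 0.098116…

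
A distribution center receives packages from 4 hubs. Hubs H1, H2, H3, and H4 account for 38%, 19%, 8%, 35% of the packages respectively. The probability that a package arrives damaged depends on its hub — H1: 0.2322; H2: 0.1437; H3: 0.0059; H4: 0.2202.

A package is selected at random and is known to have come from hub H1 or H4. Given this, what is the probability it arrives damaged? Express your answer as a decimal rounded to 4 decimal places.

Let S = {H1, H4}.
P(S) = 0.38 + 0.35 = 0.73.
P(D ∩ S) = 0.2322·0.38 + 0.2202·0.35 = 0.088236 + 0.07707 = 0.165306.
P(D | S) = 0.165306 / 0.73 = 0.226447…

P(D|S) ≈ 0.2264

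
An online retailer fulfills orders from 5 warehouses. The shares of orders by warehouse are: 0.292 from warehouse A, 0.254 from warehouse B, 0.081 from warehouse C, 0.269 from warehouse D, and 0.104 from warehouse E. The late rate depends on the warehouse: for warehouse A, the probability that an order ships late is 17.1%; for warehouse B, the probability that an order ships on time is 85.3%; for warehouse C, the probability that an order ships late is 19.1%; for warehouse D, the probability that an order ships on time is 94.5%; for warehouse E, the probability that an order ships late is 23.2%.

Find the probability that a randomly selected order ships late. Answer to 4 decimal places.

0.1417

P(L|B) = 1 − 0.853 = 0.147.
P(L|D) = 1 − 0.945 = 0.055.
P(L) = P(L|A)·P(A) + P(L|B)·P(B) + P(L|C)·P(C) + P(L|D)·P(D) + P(L|E)·P(E)
      = 0.171·0.292 + 0.147·0.254 + 0.191·0.081 + 0.055·0.269 + 0.232·0.104
      = 0.049932 + 0.037338 + 0.015471 + 0.014795 + 0.024128 = 0.141664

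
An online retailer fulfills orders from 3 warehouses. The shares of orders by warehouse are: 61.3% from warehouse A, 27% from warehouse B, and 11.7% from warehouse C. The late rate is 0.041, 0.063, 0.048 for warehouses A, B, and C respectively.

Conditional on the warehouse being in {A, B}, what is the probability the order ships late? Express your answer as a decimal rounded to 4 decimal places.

P(L|S) ≈ 0.0477

Let S = {A, B}.
P(S) = 0.613 + 0.27 = 0.883.
P(L ∩ S) = 0.041·0.613 + 0.063·0.27 = 0.025133 + 0.01701 = 0.042143.
P(L | S) = 0.042143 / 0.883 = 0.047727…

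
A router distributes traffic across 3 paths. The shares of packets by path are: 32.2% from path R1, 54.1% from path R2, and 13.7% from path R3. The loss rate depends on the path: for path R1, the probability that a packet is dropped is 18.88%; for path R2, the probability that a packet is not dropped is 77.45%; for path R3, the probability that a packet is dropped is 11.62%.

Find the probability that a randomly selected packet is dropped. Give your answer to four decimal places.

P(L|R2) = 1 − 0.7745 = 0.2255.
P(L) = P(L|R1)·P(R1) + P(L|R2)·P(R2) + P(L|R3)·P(R3)
      = 0.1888·0.322 + 0.2255·0.541 + 0.1162·0.137
      = 0.0607936 + 0.1219955 + 0.0159194 = 0.1987085

0.1987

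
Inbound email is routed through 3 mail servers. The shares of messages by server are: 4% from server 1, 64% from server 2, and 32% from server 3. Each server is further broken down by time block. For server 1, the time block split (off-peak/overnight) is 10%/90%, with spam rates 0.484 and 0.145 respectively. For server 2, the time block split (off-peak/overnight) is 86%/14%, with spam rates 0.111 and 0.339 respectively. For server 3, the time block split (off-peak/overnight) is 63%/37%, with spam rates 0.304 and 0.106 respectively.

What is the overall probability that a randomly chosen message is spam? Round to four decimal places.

P(S|1) = 0.1·0.484 + 0.9·0.145 = 0.0484 + 0.1305 = 0.1789
P(S|2) = 0.86·0.111 + 0.14·0.339 = 0.09546 + 0.04746 = 0.14292
P(S|3) = 0.63·0.304 + 0.37·0.106 = 0.19152 + 0.03922 = 0.23074
By total probability over the outer partition,
P(S) = 0.04·0.1789 + 0.64·0.14292 + 0.32·0.23074
      = 0.007156 + 0.0914688 + 0.0738368 = 0.1724616

P(S) ≈ 0.1725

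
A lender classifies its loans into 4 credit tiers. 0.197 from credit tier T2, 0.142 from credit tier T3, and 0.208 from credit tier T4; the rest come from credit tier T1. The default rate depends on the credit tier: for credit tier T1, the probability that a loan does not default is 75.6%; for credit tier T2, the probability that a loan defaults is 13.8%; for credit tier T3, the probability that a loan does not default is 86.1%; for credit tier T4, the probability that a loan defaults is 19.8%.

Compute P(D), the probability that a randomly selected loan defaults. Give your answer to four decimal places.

P(T1) = 1 − (0.197 + 0.142 + 0.208) = 0.453.
P(D|T1) = 1 − 0.756 = 0.244.
P(D|T3) = 1 − 0.861 = 0.139.
Summing over the partition,
P(D) = P(D|T1)·P(T1) + P(D|T2)·P(T2) + P(D|T3)·P(T3) + P(D|T4)·P(T4)
      = 0.244·0.453 + 0.138·0.197 + 0.139·0.142 + 0.198·0.208
      = 0.110532 + 0.027186 + 0.019738 + 0.041184 = 0.19864

0.1986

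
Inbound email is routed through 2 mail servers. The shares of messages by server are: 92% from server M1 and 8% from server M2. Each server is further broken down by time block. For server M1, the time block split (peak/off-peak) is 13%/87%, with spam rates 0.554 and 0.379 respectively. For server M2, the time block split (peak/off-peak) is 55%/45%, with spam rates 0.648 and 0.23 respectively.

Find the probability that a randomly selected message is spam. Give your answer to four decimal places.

P(S|M1) = 0.13·0.554 + 0.87·0.379 = 0.07202 + 0.32973 = 0.40175
P(S|M2) = 0.55·0.648 + 0.45·0.23 = 0.3564 + 0.1035 = 0.4599
By total probability over the outer partition,
P(S) = 0.92·0.40175 + 0.08·0.4599
      = 0.36961 + 0.036792 = 0.406402

0.4064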